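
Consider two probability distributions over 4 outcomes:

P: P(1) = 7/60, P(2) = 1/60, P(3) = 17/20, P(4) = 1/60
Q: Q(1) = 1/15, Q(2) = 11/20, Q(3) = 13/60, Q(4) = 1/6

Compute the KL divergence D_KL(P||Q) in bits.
1.6309 bits

D_KL(P||Q) = Σ P(x) log₂(P(x)/Q(x))

Computing term by term:
  P(1)·log₂(P(1)/Q(1)) = (7/60)·log₂((7/60)/(1/15)) = 0.09419
  P(2)·log₂(P(2)/Q(2)) = (1/60)·log₂((1/60)/(11/20)) = -0.08407
  P(3)·log₂(P(3)/Q(3)) = (17/20)·log₂((17/20)/(13/60)) = 1.67619
  P(4)·log₂(P(4)/Q(4)) = (1/60)·log₂((1/60)/(1/6)) = -0.05537

D_KL(P||Q) = 0.09419 - 0.08407 + 1.67619 - 0.05537 = 1.63094 ≈ 1.6309 bits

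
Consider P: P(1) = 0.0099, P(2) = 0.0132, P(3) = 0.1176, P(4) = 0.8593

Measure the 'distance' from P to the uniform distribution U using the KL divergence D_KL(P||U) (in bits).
1.3005 bits

U(i) = 1/4 for all i

D_KL(P||U) = Σ P(x) log₂(P(x) / (1/4))
           = Σ P(x) log₂(P(x)) + log₂(4)
           = log₂(4) - H(P)

H(P) = -Σ P(x) log₂(P(x)):
  -P(1)·log₂(P(1)) = -(0.0099)·log₂(0.0099) = 0.06592
  -P(2)·log₂(P(2)) = -(0.0132)·log₂(0.0132) = 0.08241
  -P(3)·log₂(P(3)) = -(0.1176)·log₂(0.1176) = 0.36315
  -P(4)·log₂(P(4)) = -(0.8593)·log₂(0.8593) = 0.18799
H(P) = 0.06592 + 0.08241 + 0.36315 + 0.18799 = 0.69947 bits

log₂(4) = 2.00000 bits

D_KL(P||U) = 2.00000 - 0.69947 = 1.30053 ≈ 1.3005 bits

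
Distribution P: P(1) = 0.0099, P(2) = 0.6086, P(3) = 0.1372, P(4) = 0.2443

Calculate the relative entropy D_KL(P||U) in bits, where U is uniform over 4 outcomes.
0.6082 bits

U(i) = 1/4 for all i

D_KL(P||U) = Σ P(x) log₂(P(x) / (1/4))
           = Σ P(x) log₂(P(x)) + log₂(4)
           = log₂(4) - H(P)

H(P) = -Σ P(x) log₂(P(x)):
  -P(1)·log₂(P(1)) = -(0.0099)·log₂(0.0099) = 0.06592
  -P(2)·log₂(P(2)) = -(0.6086)·log₂(0.6086) = 0.43602
  -P(3)·log₂(P(3)) = -(0.1372)·log₂(0.1372) = 0.39317
  -P(4)·log₂(P(4)) = -(0.2443)·log₂(0.2443) = 0.49673
H(P) = 0.06592 + 0.43602 + 0.39317 + 0.49673 = 1.39184 bits

log₂(4) = 2.00000 bits

D_KL(P||U) = 2.00000 - 1.39184 = 0.60816 ≈ 0.6082 bits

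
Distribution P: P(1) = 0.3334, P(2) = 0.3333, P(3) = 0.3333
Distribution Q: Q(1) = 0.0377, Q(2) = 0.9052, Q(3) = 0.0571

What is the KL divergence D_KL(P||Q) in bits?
1.4163 bits

D_KL(P||Q) = Σ P(x) log₂(P(x)/Q(x))

Computing term by term:
  P(1)·log₂(P(1)/Q(1)) = 0.3334·log₂(0.3334/0.0377) = 1.04842
  P(2)·log₂(P(2)/Q(2)) = 0.3333·log₂(0.3333/0.9052) = -0.48042
  P(3)·log₂(P(3)/Q(3)) = 0.3333·log₂(0.3333/0.0571) = 0.84833

D_KL(P||Q) = 1.04842 - 0.48042 + 0.84833 = 1.41633 ≈ 1.4163 bits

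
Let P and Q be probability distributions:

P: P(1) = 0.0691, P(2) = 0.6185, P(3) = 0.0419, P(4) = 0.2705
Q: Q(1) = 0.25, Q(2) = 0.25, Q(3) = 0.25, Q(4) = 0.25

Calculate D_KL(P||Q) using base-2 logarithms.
0.6029 bits

D_KL(P||Q) = Σ P(x) log₂(P(x)/Q(x))

Computing term by term:
  P(1)·log₂(P(1)/Q(1)) = 0.0691·log₂(0.0691/0.25) = -0.12819
  P(2)·log₂(P(2)/Q(2)) = 0.6185·log₂(0.6185/0.25) = 0.80828
  P(3)·log₂(P(3)/Q(3)) = 0.0419·log₂(0.0419/0.25) = -0.10797
  P(4)·log₂(P(4)/Q(4)) = 0.2705·log₂(0.2705/0.25) = 0.03076

D_KL(P||Q) = -0.12819 + 0.80828 - 0.10797 + 0.03076 = 0.60288 ≈ 0.6029 bits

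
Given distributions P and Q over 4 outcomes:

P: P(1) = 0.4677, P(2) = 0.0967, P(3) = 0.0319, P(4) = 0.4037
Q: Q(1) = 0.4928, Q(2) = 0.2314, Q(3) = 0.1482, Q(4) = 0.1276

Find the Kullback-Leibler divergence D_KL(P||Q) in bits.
0.4431 bits

D_KL(P||Q) = Σ P(x) log₂(P(x)/Q(x))

Computing term by term:
  P(1)·log₂(P(1)/Q(1)) = 0.4677·log₂(0.4677/0.4928) = -0.03527
  P(2)·log₂(P(2)/Q(2)) = 0.0967·log₂(0.0967/0.2314) = -0.12173
  P(3)·log₂(P(3)/Q(3)) = 0.0319·log₂(0.0319/0.1482) = -0.07069
  P(4)·log₂(P(4)/Q(4)) = 0.4037·log₂(0.4037/0.1276) = 0.67081

D_KL(P||Q) = -0.03527 - 0.12173 - 0.07069 + 0.67081 = 0.44312 ≈ 0.4431 bits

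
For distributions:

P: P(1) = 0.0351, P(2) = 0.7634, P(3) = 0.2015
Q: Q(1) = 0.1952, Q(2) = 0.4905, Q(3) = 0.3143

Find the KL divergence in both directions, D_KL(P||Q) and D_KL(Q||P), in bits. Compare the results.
D_KL(P||Q) = 0.2711 bits, D_KL(Q||P) = 0.3718 bits. D_KL(Q||P) is larger than D_KL(P||Q) by 0.1007 bits; the two directions differ.

D_KL(P||Q) = Σ P(x) log₂(P(x)/Q(x))

Computing term by term:
  P(1)·log₂(P(1)/Q(1)) = 0.0351·log₂(0.0351/0.1952) = -0.08689
  P(2)·log₂(P(2)/Q(2)) = 0.7634·log₂(0.7634/0.4905) = 0.48719
  P(3)·log₂(P(3)/Q(3)) = 0.2015·log₂(0.2015/0.3143) = -0.12923

D_KL(P||Q) = -0.08689 + 0.48719 - 0.12923 = 0.27107 ≈ 0.2711 bits

D_KL(Q||P) = Σ Q(x) log₂(Q(x)/P(x))

Computing term by term:
  Q(1)·log₂(Q(1)/P(1)) = 0.1952·log₂(0.1952/0.0351) = 0.48320
  Q(2)·log₂(Q(2)/P(2)) = 0.4905·log₂(0.4905/0.7634) = -0.31303
  Q(3)·log₂(Q(3)/P(3)) = 0.3143·log₂(0.3143/0.2015) = 0.20158

D_KL(Q||P) = 0.48320 - 0.31303 + 0.20158 = 0.37175 ≈ 0.3718 bits

These are NOT equal (difference: 0.1007 bits). KL divergence is asymmetric: D_KL(P||Q) ≠ D_KL(Q||P) in general.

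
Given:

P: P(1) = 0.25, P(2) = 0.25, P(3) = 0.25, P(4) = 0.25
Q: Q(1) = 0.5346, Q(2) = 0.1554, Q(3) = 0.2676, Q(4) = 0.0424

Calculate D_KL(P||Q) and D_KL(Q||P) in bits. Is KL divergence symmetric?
D_KL(P||Q) = 0.5128 bits, D_KL(Q||P) = 0.3973 bits. No, KL divergence is not symmetric.

D_KL(P||Q) = Σ P(x) log₂(P(x)/Q(x))

Computing term by term:
  P(1)·log₂(P(1)/Q(1)) = 0.25·log₂(0.25/0.5346) = -0.27413
  P(2)·log₂(P(2)/Q(2)) = 0.25·log₂(0.25/0.1554) = 0.17149
  P(3)·log₂(P(3)/Q(3)) = 0.25·log₂(0.25/0.2676) = -0.02454
  P(4)·log₂(P(4)/Q(4)) = 0.25·log₂(0.25/0.0424) = 0.63995

D_KL(P||Q) = -0.27413 + 0.17149 - 0.02454 + 0.63995 = 0.51277 ≈ 0.5128 bits

D_KL(Q||P) = Σ Q(x) log₂(Q(x)/P(x))

Computing term by term:
  Q(1)·log₂(Q(1)/P(1)) = 0.5346·log₂(0.5346/0.25) = 0.58621
  Q(2)·log₂(Q(2)/P(2)) = 0.1554·log₂(0.1554/0.25) = -0.10660
  Q(3)·log₂(Q(3)/P(3)) = 0.2676·log₂(0.2676/0.25) = 0.02626
  Q(4)·log₂(Q(4)/P(4)) = 0.0424·log₂(0.0424/0.25) = -0.10854

D_KL(Q||P) = 0.58621 - 0.10660 + 0.02626 - 0.10854 = 0.39733 ≈ 0.3973 bits

These are NOT equal (difference: 0.1155 bits). KL divergence is asymmetric: D_KL(P||Q) ≠ D_KL(Q||P) in general.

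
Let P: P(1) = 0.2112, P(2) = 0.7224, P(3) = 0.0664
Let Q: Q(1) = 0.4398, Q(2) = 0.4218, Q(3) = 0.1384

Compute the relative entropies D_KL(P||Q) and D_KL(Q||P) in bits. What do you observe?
D_KL(P||Q) = 0.2669 bits, D_KL(Q||P) = 0.2846 bits. The two directions give different values (D_KL(Q||P) exceeds D_KL(P||Q) by 0.0177 bits): KL divergence is asymmetric.

D_KL(P||Q) = Σ P(x) log₂(P(x)/Q(x))

Computing term by term:
  P(1)·log₂(P(1)/Q(1)) = 0.2112·log₂(0.2112/0.4398) = -0.22350
  P(2)·log₂(P(2)/Q(2)) = 0.7224·log₂(0.7224/0.4218) = 0.56075
  P(3)·log₂(P(3)/Q(3)) = 0.0664·log₂(0.0664/0.1384) = -0.07036

D_KL(P||Q) = -0.22350 + 0.56075 - 0.07036 = 0.26689 ≈ 0.2669 bits

D_KL(Q||P) = Σ Q(x) log₂(Q(x)/P(x))

Computing term by term:
  Q(1)·log₂(Q(1)/P(1)) = 0.4398·log₂(0.4398/0.2112) = 0.46541
  Q(2)·log₂(Q(2)/P(2)) = 0.4218·log₂(0.4218/0.7224) = -0.32742
  Q(3)·log₂(Q(3)/P(3)) = 0.1384·log₂(0.1384/0.0664) = 0.14665

D_KL(Q||P) = 0.46541 - 0.32742 + 0.14665 = 0.28464 ≈ 0.2846 bits

These are NOT equal (difference: 0.0177 bits). KL divergence is asymmetric: D_KL(P||Q) ≠ D_KL(Q||P) in general.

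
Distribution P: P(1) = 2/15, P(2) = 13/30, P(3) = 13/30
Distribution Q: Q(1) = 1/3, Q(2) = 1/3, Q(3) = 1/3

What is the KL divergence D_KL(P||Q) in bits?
0.1518 bits

D_KL(P||Q) = Σ P(x) log₂(P(x)/Q(x))

Computing term by term:
  P(1)·log₂(P(1)/Q(1)) = (2/15)·log₂((2/15)/(1/3)) = -0.17626
  P(2)·log₂(P(2)/Q(2)) = (13/30)·log₂((13/30)/(1/3)) = 0.16402
  P(3)·log₂(P(3)/Q(3)) = (13/30)·log₂((13/30)/(1/3)) = 0.16402

D_KL(P||Q) = -0.17626 + 0.16402 + 0.16402 = 0.15178 ≈ 0.1518 bits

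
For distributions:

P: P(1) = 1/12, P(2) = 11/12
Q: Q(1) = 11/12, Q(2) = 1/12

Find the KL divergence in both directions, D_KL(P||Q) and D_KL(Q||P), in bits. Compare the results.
D_KL(P||Q) = 2.8829 bits, D_KL(Q||P) = 2.8829 bits. The two directions give exactly the same value for this pair.

D_KL(P||Q) = Σ P(x) log₂(P(x)/Q(x))

Computing term by term:
  P(1)·log₂(P(1)/Q(1)) = (1/12)·log₂((1/12)/(11/12)) = -0.28829
  P(2)·log₂(P(2)/Q(2)) = (11/12)·log₂((11/12)/(1/12)) = 3.17115

D_KL(P||Q) = -0.28829 + 3.17115 = 2.88286 ≈ 2.8829 bits

D_KL(Q||P) = Σ Q(x) log₂(Q(x)/P(x))

Computing term by term:
  Q(1)·log₂(Q(1)/P(1)) = (11/12)·log₂((11/12)/(1/12)) = 3.17115
  Q(2)·log₂(Q(2)/P(2)) = (1/12)·log₂((1/12)/(11/12)) = -0.28829

D_KL(Q||P) = 3.17115 - 0.28829 = 2.88286 ≈ 2.8829 bits

These ARE equal here. Q is P with outcomes relabeled (Q(1) = P(2), Q(2) = P(1)) by a relabeling that is its own inverse, so the two sums contain exactly the same terms in a different order. This is a special case — KL divergence is not symmetric in general: D_KL(P||Q) ≠ D_KL(Q||P) for most P, Q.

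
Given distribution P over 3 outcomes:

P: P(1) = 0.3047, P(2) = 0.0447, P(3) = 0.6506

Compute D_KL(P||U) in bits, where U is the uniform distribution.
0.4587 bits

U(i) = 1/3 for all i

D_KL(P||U) = Σ P(x) log₂(P(x) / (1/3))
           = Σ P(x) log₂(P(x)) + log₂(3)
           = log₂(3) - H(P)

H(P) = -Σ P(x) log₂(P(x)):
  -P(1)·log₂(P(1)) = -(0.3047)·log₂(0.3047) = 0.52242
  -P(2)·log₂(P(2)) = -(0.0447)·log₂(0.0447) = 0.20042
  -P(3)·log₂(P(3)) = -(0.6506)·log₂(0.6506) = 0.40347
H(P) = 0.52242 + 0.20042 + 0.40347 = 1.12631 bits

log₂(3) = 1.58496 bits

D_KL(P||U) = 1.58496 - 1.12631 = 0.45865 ≈ 0.4587 bits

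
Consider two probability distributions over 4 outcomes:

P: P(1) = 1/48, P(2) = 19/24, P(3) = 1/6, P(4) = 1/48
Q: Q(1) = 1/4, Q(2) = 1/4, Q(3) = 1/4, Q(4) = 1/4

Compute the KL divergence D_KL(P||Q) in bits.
1.0696 bits

D_KL(P||Q) = Σ P(x) log₂(P(x)/Q(x))

Computing term by term:
  P(1)·log₂(P(1)/Q(1)) = (1/48)·log₂((1/48)/(1/4)) = -0.07469
  P(2)·log₂(P(2)/Q(2)) = (19/24)·log₂((19/24)/(1/4)) = 1.31651
  P(3)·log₂(P(3)/Q(3)) = (1/6)·log₂((1/6)/(1/4)) = -0.09749
  P(4)·log₂(P(4)/Q(4)) = (1/48)·log₂((1/48)/(1/4)) = -0.07469

D_KL(P||Q) = -0.07469 + 1.31651 - 0.09749 - 0.07469 = 1.06964 ≈ 1.0696 bits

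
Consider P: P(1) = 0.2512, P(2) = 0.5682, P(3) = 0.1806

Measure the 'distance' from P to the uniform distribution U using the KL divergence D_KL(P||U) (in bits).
0.1750 bits

U(i) = 1/3 for all i

D_KL(P||U) = Σ P(x) log₂(P(x) / (1/3))
           = Σ P(x) log₂(P(x)) + log₂(3)
           = log₂(3) - H(P)

H(P) = -Σ P(x) log₂(P(x)):
  -P(1)·log₂(P(1)) = -(0.2512)·log₂(0.2512) = 0.50066
  -P(2)·log₂(P(2)) = -(0.5682)·log₂(0.5682) = 0.46338
  -P(3)·log₂(P(3)) = -(0.1806)·log₂(0.1806) = 0.44592
H(P) = 0.50066 + 0.46338 + 0.44592 = 1.40996 bits

log₂(3) = 1.58496 bits

D_KL(P||U) = 1.58496 - 1.40996 = 0.17500 ≈ 0.1750 bits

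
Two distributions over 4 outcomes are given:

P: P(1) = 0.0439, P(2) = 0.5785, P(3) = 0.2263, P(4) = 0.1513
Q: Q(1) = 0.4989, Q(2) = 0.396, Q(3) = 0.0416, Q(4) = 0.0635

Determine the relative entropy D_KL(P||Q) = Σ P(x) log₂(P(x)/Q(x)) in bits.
0.9049 bits

D_KL(P||Q) = Σ P(x) log₂(P(x)/Q(x))

Computing term by term:
  P(1)·log₂(P(1)/Q(1)) = 0.0439·log₂(0.0439/0.4989) = -0.15393
  P(2)·log₂(P(2)/Q(2)) = 0.5785·log₂(0.5785/0.396) = 0.31633
  P(3)·log₂(P(3)/Q(3)) = 0.2263·log₂(0.2263/0.0416) = 0.55298
  P(4)·log₂(P(4)/Q(4)) = 0.1513·log₂(0.1513/0.0635) = 0.18952

D_KL(P||Q) = -0.15393 + 0.31633 + 0.55298 + 0.18952 = 0.90490 ≈ 0.9049 bits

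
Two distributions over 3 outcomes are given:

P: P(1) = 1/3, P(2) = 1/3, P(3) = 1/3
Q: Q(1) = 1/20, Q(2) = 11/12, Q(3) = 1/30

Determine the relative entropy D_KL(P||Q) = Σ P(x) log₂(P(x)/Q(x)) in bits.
1.5332 bits

D_KL(P||Q) = Σ P(x) log₂(P(x)/Q(x))

Computing term by term:
  P(1)·log₂(P(1)/Q(1)) = (1/3)·log₂((1/3)/(1/20)) = 0.91232
  P(2)·log₂(P(2)/Q(2)) = (1/3)·log₂((1/3)/(11/12)) = -0.48648
  P(3)·log₂(P(3)/Q(3)) = (1/3)·log₂((1/3)/(1/30)) = 1.10731

D_KL(P||Q) = 0.91232 - 0.48648 + 1.10731 = 1.53315 ≈ 1.5332 bits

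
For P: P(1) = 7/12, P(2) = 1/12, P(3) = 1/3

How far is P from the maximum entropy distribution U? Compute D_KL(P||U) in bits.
0.3043 bits

U(i) = 1/3 for all i

D_KL(P||U) = Σ P(x) log₂(P(x) / (1/3))
           = Σ P(x) log₂(P(x)) + log₂(3)
           = log₂(3) - H(P)

H(P) = -Σ P(x) log₂(P(x)):
  -P(1)·log₂(P(1)) = -(7/12)·log₂(7/12) = 0.45360
  -P(2)·log₂(P(2)) = -(1/12)·log₂(1/12) = 0.29875
  -P(3)·log₂(P(3)) = -(1/3)·log₂(1/3) = 0.52832
H(P) = 0.45360 + 0.29875 + 0.52832 = 1.28067 bits

log₂(3) = 1.58496 bits

D_KL(P||U) = 1.58496 - 1.28067 = 0.30429 ≈ 0.3043 bits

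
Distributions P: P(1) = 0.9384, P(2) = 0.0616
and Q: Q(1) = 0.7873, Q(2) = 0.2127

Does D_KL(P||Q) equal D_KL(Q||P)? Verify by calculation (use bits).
D_KL(P||Q) = 0.1276 bits, D_KL(Q||P) = 0.1809 bits. No — D_KL(P||Q) ≠ D_KL(Q||P) for this pair.

D_KL(P||Q) = Σ P(x) log₂(P(x)/Q(x))

Computing term by term:
  P(1)·log₂(P(1)/Q(1)) = 0.9384·log₂(0.9384/0.7873) = 0.23769
  P(2)·log₂(P(2)/Q(2)) = 0.0616·log₂(0.0616/0.2127) = -0.11013

D_KL(P||Q) = 0.23769 - 0.11013 = 0.12756 ≈ 0.1276 bits

D_KL(Q||P) = Σ Q(x) log₂(Q(x)/P(x))

Computing term by term:
  Q(1)·log₂(Q(1)/P(1)) = 0.7873·log₂(0.7873/0.9384) = -0.19941
  Q(2)·log₂(Q(2)/P(2)) = 0.2127·log₂(0.2127/0.0616) = 0.38027

D_KL(Q||P) = -0.19941 + 0.38027 = 0.18086 ≈ 0.1809 bits

These are NOT equal (difference: 0.0533 bits). KL divergence is asymmetric: D_KL(P||Q) ≠ D_KL(Q||P) in general.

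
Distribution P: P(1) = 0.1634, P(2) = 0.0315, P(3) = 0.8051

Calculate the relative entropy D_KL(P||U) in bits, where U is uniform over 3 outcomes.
0.7490 bits

U(i) = 1/3 for all i

D_KL(P||U) = Σ P(x) log₂(P(x) / (1/3))
           = Σ P(x) log₂(P(x)) + log₂(3)
           = log₂(3) - H(P)

H(P) = -Σ P(x) log₂(P(x)):
  -P(1)·log₂(P(1)) = -(0.1634)·log₂(0.1634) = 0.42705
  -P(2)·log₂(P(2)) = -(0.0315)·log₂(0.0315) = 0.15714
  -P(3)·log₂(P(3)) = -(0.8051)·log₂(0.8051) = 0.25180
H(P) = 0.42705 + 0.15714 + 0.25180 = 0.83599 bits

log₂(3) = 1.58496 bits

D_KL(P||U) = 1.58496 - 0.83599 = 0.74897 ≈ 0.7490 bits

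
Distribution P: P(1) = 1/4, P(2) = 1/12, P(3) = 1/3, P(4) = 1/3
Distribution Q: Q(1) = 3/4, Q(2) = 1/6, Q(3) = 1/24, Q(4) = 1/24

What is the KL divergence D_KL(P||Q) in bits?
1.5204 bits

D_KL(P||Q) = Σ P(x) log₂(P(x)/Q(x))

Computing term by term:
  P(1)·log₂(P(1)/Q(1)) = (1/4)·log₂((1/4)/(3/4)) = -0.39624
  P(2)·log₂(P(2)/Q(2)) = (1/12)·log₂((1/12)/(1/6)) = -0.08333
  P(3)·log₂(P(3)/Q(3)) = (1/3)·log₂((1/3)/(1/24)) = 1.00000
  P(4)·log₂(P(4)/Q(4)) = (1/3)·log₂((1/3)/(1/24)) = 1.00000

D_KL(P||Q) = -0.39624 - 0.08333 + 1.00000 + 1.00000 = 1.52043 ≈ 1.5204 bits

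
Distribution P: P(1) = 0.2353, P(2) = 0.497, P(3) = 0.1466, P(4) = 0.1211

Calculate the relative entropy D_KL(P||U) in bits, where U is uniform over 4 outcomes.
0.2326 bits

U(i) = 1/4 for all i

D_KL(P||U) = Σ P(x) log₂(P(x) / (1/4))
           = Σ P(x) log₂(P(x)) + log₂(4)
           = log₂(4) - H(P)

H(P) = -Σ P(x) log₂(P(x)):
  -P(1)·log₂(P(1)) = -(0.2353)·log₂(0.2353) = 0.49117
  -P(2)·log₂(P(2)) = -(0.497)·log₂(0.497) = 0.50132
  -P(3)·log₂(P(3)) = -(0.1466)·log₂(0.1466) = 0.40609
  -P(4)·log₂(P(4)) = -(0.1211)·log₂(0.1211) = 0.36884
H(P) = 0.49117 + 0.50132 + 0.40609 + 0.36884 = 1.76742 bits

log₂(4) = 2.00000 bits

D_KL(P||U) = 2.00000 - 1.76742 = 0.23258 ≈ 0.2326 bits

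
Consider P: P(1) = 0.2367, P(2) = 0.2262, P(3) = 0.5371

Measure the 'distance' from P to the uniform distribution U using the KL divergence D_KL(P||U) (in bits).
0.1262 bits

U(i) = 1/3 for all i

D_KL(P||U) = Σ P(x) log₂(P(x) / (1/3))
           = Σ P(x) log₂(P(x)) + log₂(3)
           = log₂(3) - H(P)

H(P) = -Σ P(x) log₂(P(x)):
  -P(1)·log₂(P(1)) = -(0.2367)·log₂(0.2367) = 0.49207
  -P(2)·log₂(P(2)) = -(0.2262)·log₂(0.2262) = 0.48505
  -P(3)·log₂(P(3)) = -(0.5371)·log₂(0.5371) = 0.48164
H(P) = 0.49207 + 0.48505 + 0.48164 = 1.45876 bits

log₂(3) = 1.58496 bits

D_KL(P||U) = 1.58496 - 1.45876 = 0.12620 ≈ 0.1262 bits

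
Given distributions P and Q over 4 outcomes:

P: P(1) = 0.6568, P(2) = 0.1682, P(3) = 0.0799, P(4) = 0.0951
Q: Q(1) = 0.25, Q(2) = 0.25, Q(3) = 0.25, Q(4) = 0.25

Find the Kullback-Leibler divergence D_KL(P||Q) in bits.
0.5550 bits

D_KL(P||Q) = Σ P(x) log₂(P(x)/Q(x))

Computing term by term:
  P(1)·log₂(P(1)/Q(1)) = 0.6568·log₂(0.6568/0.25) = 0.91527
  P(2)·log₂(P(2)/Q(2)) = 0.1682·log₂(0.1682/0.25) = -0.09617
  P(3)·log₂(P(3)/Q(3)) = 0.0799·log₂(0.0799/0.25) = -0.13149
  P(4)·log₂(P(4)/Q(4)) = 0.0951·log₂(0.0951/0.25) = -0.13261

D_KL(P||Q) = 0.91527 - 0.09617 - 0.13149 - 0.13261 = 0.55500 ≈ 0.5550 bits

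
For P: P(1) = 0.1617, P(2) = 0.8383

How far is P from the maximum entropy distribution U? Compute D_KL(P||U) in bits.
0.3616 bits

U(i) = 1/2 for all i

D_KL(P||U) = Σ P(x) log₂(P(x) / (1/2))
           = Σ P(x) log₂(P(x)) + log₂(2)
           = log₂(2) - H(P)

H(P) = -Σ P(x) log₂(P(x)):
  -P(1)·log₂(P(1)) = -(0.1617)·log₂(0.1617) = 0.42505
  -P(2)·log₂(P(2)) = -(0.8383)·log₂(0.8383) = 0.21332
H(P) = 0.42505 + 0.21332 = 0.63837 bits

log₂(2) = 1.00000 bits

D_KL(P||U) = 1.00000 - 0.63837 = 0.36163 ≈ 0.3616 bits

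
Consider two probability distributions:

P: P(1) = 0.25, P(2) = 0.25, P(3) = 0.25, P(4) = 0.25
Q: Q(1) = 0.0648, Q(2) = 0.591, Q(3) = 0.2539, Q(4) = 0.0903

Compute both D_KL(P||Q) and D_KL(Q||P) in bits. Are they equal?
D_KL(P||Q) = 0.5384 bits, D_KL(Q||P) = 0.4804 bits. No, they are not equal.

D_KL(P||Q) = Σ P(x) log₂(P(x)/Q(x))

Computing term by term:
  P(1)·log₂(P(1)/Q(1)) = 0.25·log₂(0.25/0.0648) = 0.48697
  P(2)·log₂(P(2)/Q(2)) = 0.25·log₂(0.25/0.591) = -0.31031
  P(3)·log₂(P(3)/Q(3)) = 0.25·log₂(0.25/0.2539) = -0.00558
  P(4)·log₂(P(4)/Q(4)) = 0.25·log₂(0.25/0.0903) = 0.36728

D_KL(P||Q) = 0.48697 - 0.31031 - 0.00558 + 0.36728 = 0.53836 ≈ 0.5384 bits

D_KL(Q||P) = Σ Q(x) log₂(Q(x)/P(x))

Computing term by term:
  Q(1)·log₂(Q(1)/P(1)) = 0.0648·log₂(0.0648/0.25) = -0.12622
  Q(2)·log₂(Q(2)/P(2)) = 0.591·log₂(0.591/0.25) = 0.73357
  Q(3)·log₂(Q(3)/P(3)) = 0.2539·log₂(0.2539/0.25) = 0.00567
  Q(4)·log₂(Q(4)/P(4)) = 0.0903·log₂(0.0903/0.25) = -0.13266

D_KL(Q||P) = -0.12622 + 0.73357 + 0.00567 - 0.13266 = 0.48036 ≈ 0.4804 bits

These are NOT equal (difference: 0.0580 bits). KL divergence is asymmetric: D_KL(P||Q) ≠ D_KL(Q||P) in general.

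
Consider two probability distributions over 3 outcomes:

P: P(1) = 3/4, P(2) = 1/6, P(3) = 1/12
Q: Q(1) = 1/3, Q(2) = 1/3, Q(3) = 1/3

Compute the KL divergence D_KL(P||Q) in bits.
0.5441 bits

D_KL(P||Q) = Σ P(x) log₂(P(x)/Q(x))

Computing term by term:
  P(1)·log₂(P(1)/Q(1)) = (3/4)·log₂((3/4)/(1/3)) = 0.87744
  P(2)·log₂(P(2)/Q(2)) = (1/6)·log₂((1/6)/(1/3)) = -0.16667
  P(3)·log₂(P(3)/Q(3)) = (1/12)·log₂((1/12)/(1/3)) = -0.16667

D_KL(P||Q) = 0.87744 - 0.16667 - 0.16667 = 0.54410 ≈ 0.5441 bits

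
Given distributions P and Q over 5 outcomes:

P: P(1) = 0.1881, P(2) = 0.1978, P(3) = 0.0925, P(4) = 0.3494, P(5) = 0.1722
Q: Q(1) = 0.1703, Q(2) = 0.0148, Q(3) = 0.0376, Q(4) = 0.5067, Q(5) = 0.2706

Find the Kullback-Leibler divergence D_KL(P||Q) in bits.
0.5873 bits

D_KL(P||Q) = Σ P(x) log₂(P(x)/Q(x))

Computing term by term:
  P(1)·log₂(P(1)/Q(1)) = 0.1881·log₂(0.1881/0.1703) = 0.02698
  P(2)·log₂(P(2)/Q(2)) = 0.1978·log₂(0.1978/0.0148) = 0.73985
  P(3)·log₂(P(3)/Q(3)) = 0.0925·log₂(0.0925/0.0376) = 0.12013
  P(4)·log₂(P(4)/Q(4)) = 0.3494·log₂(0.3494/0.5067) = -0.18737
  P(5)·log₂(P(5)/Q(5)) = 0.1722·log₂(0.1722/0.2706) = -0.11229

D_KL(P||Q) = 0.02698 + 0.73985 + 0.12013 - 0.18737 - 0.11229 = 0.58730 ≈ 0.5873 bits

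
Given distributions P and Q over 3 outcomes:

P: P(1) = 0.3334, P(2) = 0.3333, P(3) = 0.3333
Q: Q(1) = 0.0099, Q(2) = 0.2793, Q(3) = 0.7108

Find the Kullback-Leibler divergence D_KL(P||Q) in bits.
1.4124 bits

D_KL(P||Q) = Σ P(x) log₂(P(x)/Q(x))

Computing term by term:
  P(1)·log₂(P(1)/Q(1)) = 0.3334·log₂(0.3334/0.0099) = 1.69157
  P(2)·log₂(P(2)/Q(2)) = 0.3333·log₂(0.3333/0.2793) = 0.08499
  P(3)·log₂(P(3)/Q(3)) = 0.3333·log₂(0.3333/0.7108) = -0.36417

D_KL(P||Q) = 1.69157 + 0.08499 - 0.36417 = 1.41239 ≈ 1.4124 bits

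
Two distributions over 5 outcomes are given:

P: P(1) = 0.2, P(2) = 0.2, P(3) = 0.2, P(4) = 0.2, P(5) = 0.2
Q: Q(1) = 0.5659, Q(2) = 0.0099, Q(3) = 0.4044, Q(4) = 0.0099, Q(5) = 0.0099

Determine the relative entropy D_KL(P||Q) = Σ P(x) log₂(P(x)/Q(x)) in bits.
2.0986 bits

D_KL(P||Q) = Σ P(x) log₂(P(x)/Q(x))

Computing term by term:
  P(1)·log₂(P(1)/Q(1)) = 0.2·log₂(0.2/0.5659) = -0.30011
  P(2)·log₂(P(2)/Q(2)) = 0.2·log₂(0.2/0.0099) = 0.86729
  P(3)·log₂(P(3)/Q(3)) = 0.2·log₂(0.2/0.4044) = -0.20316
  P(4)·log₂(P(4)/Q(4)) = 0.2·log₂(0.2/0.0099) = 0.86729
  P(5)·log₂(P(5)/Q(5)) = 0.2·log₂(0.2/0.0099) = 0.86729

D_KL(P||Q) = -0.30011 + 0.86729 - 0.20316 + 0.86729 + 0.86729 = 2.09860 ≈ 2.0986 bits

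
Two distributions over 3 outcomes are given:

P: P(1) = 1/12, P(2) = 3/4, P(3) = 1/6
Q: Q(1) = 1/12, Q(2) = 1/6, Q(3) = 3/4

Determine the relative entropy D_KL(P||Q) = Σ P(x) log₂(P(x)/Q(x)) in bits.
1.2658 bits

D_KL(P||Q) = Σ P(x) log₂(P(x)/Q(x))

Computing term by term:
  P(1)·log₂(P(1)/Q(1)) = (1/12)·log₂((1/12)/(1/12)) = 0.00000
  P(2)·log₂(P(2)/Q(2)) = (3/4)·log₂((3/4)/(1/6)) = 1.62744
  P(3)·log₂(P(3)/Q(3)) = (1/6)·log₂((1/6)/(3/4)) = -0.36165

D_KL(P||Q) = 0.00000 + 1.62744 - 0.36165 = 1.26579 ≈ 1.2658 bits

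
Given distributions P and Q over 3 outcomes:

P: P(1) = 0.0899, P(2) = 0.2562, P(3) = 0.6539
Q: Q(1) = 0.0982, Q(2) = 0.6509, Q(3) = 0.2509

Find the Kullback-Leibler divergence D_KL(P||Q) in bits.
0.5476 bits

D_KL(P||Q) = Σ P(x) log₂(P(x)/Q(x))

Computing term by term:
  P(1)·log₂(P(1)/Q(1)) = 0.0899·log₂(0.0899/0.0982) = -0.01145
  P(2)·log₂(P(2)/Q(2)) = 0.2562·log₂(0.2562/0.6509) = -0.34463
  P(3)·log₂(P(3)/Q(3)) = 0.6539·log₂(0.6539/0.2509) = 0.90366

D_KL(P||Q) = -0.01145 - 0.34463 + 0.90366 = 0.54758 ≈ 0.5476 bits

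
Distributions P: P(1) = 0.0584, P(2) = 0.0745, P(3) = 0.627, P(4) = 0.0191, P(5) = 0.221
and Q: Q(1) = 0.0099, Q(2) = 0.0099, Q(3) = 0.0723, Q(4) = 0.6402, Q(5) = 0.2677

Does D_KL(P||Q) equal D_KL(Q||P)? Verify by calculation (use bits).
D_KL(P||Q) = 2.1625 bits, D_KL(Q||P) = 3.0384 bits. No — D_KL(P||Q) ≠ D_KL(Q||P) for this pair.

D_KL(P||Q) = Σ P(x) log₂(P(x)/Q(x))

Computing term by term:
  P(1)·log₂(P(1)/Q(1)) = 0.0584·log₂(0.0584/0.0099) = 0.14953
  P(2)·log₂(P(2)/Q(2)) = 0.0745·log₂(0.0745/0.0099) = 0.21692
  P(3)·log₂(P(3)/Q(3)) = 0.627·log₂(0.627/0.0723) = 1.95398
  P(4)·log₂(P(4)/Q(4)) = 0.0191·log₂(0.0191/0.6402) = -0.09678
  P(5)·log₂(P(5)/Q(5)) = 0.221·log₂(0.221/0.2677) = -0.06112

D_KL(P||Q) = 0.14953 + 0.21692 + 1.95398 - 0.09678 - 0.06112 = 2.16253 ≈ 2.1625 bits

D_KL(Q||P) = Σ Q(x) log₂(Q(x)/P(x))

Computing term by term:
  Q(1)·log₂(Q(1)/P(1)) = 0.0099·log₂(0.0099/0.0584) = -0.02535
  Q(2)·log₂(Q(2)/P(2)) = 0.0099·log₂(0.0099/0.0745) = -0.02883
  Q(3)·log₂(Q(3)/P(3)) = 0.0723·log₂(0.0723/0.627) = -0.22532
  Q(4)·log₂(Q(4)/P(4)) = 0.6402·log₂(0.6402/0.0191) = 3.24382
  Q(5)·log₂(Q(5)/P(5)) = 0.2677·log₂(0.2677/0.221) = 0.07404

D_KL(Q||P) = -0.02535 - 0.02883 - 0.22532 + 3.24382 + 0.07404 = 3.03836 ≈ 3.0384 bits

These are NOT equal (difference: 0.8759 bits). KL divergence is asymmetric: D_KL(P||Q) ≠ D_KL(Q||P) in general.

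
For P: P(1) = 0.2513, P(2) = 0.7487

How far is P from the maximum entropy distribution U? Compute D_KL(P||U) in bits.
0.1867 bits

U(i) = 1/2 for all i

D_KL(P||U) = Σ P(x) log₂(P(x) / (1/2))
           = Σ P(x) log₂(P(x)) + log₂(2)
           = log₂(2) - H(P)

H(P) = -Σ P(x) log₂(P(x)):
  -P(1)·log₂(P(1)) = -(0.2513)·log₂(0.2513) = 0.50072
  -P(2)·log₂(P(2)) = -(0.7487)·log₂(0.7487) = 0.31261
H(P) = 0.50072 + 0.31261 = 0.81333 bits

log₂(2) = 1.00000 bits

D_KL(P||U) = 1.00000 - 0.81333 = 0.18667 ≈ 0.1867 bits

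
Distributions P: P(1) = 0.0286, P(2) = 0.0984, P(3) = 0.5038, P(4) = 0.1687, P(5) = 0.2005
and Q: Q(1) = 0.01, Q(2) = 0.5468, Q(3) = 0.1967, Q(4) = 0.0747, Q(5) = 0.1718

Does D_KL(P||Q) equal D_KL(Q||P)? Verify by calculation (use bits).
D_KL(P||Q) = 0.7264 bits, D_KL(Q||P) = 0.9448 bits. No — D_KL(P||Q) ≠ D_KL(Q||P) for this pair.

D_KL(P||Q) = Σ P(x) log₂(P(x)/Q(x))

Computing term by term:
  P(1)·log₂(P(1)/Q(1)) = 0.0286·log₂(0.0286/0.01) = 0.04336
  P(2)·log₂(P(2)/Q(2)) = 0.0984·log₂(0.0984/0.5468) = -0.24347
  P(3)·log₂(P(3)/Q(3)) = 0.5038·log₂(0.5038/0.1967) = 0.68358
  P(4)·log₂(P(4)/Q(4)) = 0.1687·log₂(0.1687/0.0747) = 0.19827
  P(5)·log₂(P(5)/Q(5)) = 0.2005·log₂(0.2005/0.1718) = 0.04469

D_KL(P||Q) = 0.04336 - 0.24347 + 0.68358 + 0.19827 + 0.04469 = 0.72643 ≈ 0.7264 bits

D_KL(Q||P) = Σ Q(x) log₂(Q(x)/P(x))

Computing term by term:
  Q(1)·log₂(Q(1)/P(1)) = 0.01·log₂(0.01/0.0286) = -0.01516
  Q(2)·log₂(Q(2)/P(2)) = 0.5468·log₂(0.5468/0.0984) = 1.35294
  Q(3)·log₂(Q(3)/P(3)) = 0.1967·log₂(0.1967/0.5038) = -0.26689
  Q(4)·log₂(Q(4)/P(4)) = 0.0747·log₂(0.0747/0.1687) = -0.08779
  Q(5)·log₂(Q(5)/P(5)) = 0.1718·log₂(0.1718/0.2005) = -0.03829

D_KL(Q||P) = -0.01516 + 1.35294 - 0.26689 - 0.08779 - 0.03829 = 0.94481 ≈ 0.9448 bits

These are NOT equal (difference: 0.2184 bits). KL divergence is asymmetric: D_KL(P||Q) ≠ D_KL(Q||P) in general.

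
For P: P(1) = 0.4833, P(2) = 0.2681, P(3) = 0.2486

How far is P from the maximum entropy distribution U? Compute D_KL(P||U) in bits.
0.0696 bits

U(i) = 1/3 for all i

D_KL(P||U) = Σ P(x) log₂(P(x) / (1/3))
           = Σ P(x) log₂(P(x)) + log₂(3)
           = log₂(3) - H(P)

H(P) = -Σ P(x) log₂(P(x)):
  -P(1)·log₂(P(1)) = -(0.4833)·log₂(0.4833) = 0.50699
  -P(2)·log₂(P(2)) = -(0.2681)·log₂(0.2681) = 0.50916
  -P(3)·log₂(P(3)) = -(0.2486)·log₂(0.2486) = 0.49921
H(P) = 0.50699 + 0.50916 + 0.49921 = 1.51536 bits

log₂(3) = 1.58496 bits

D_KL(P||U) = 1.58496 - 1.51536 = 0.06960 ≈ 0.0696 bits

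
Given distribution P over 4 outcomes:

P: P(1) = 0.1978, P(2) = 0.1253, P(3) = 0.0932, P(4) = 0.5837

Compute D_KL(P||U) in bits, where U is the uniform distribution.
0.3897 bits

U(i) = 1/4 for all i

D_KL(P||U) = Σ P(x) log₂(P(x) / (1/4))
           = Σ P(x) log₂(P(x)) + log₂(4)
           = log₂(4) - H(P)

H(P) = -Σ P(x) log₂(P(x)):
  -P(1)·log₂(P(1)) = -(0.1978)·log₂(0.1978) = 0.46243
  -P(2)·log₂(P(2)) = -(0.1253)·log₂(0.1253) = 0.37547
  -P(3)·log₂(P(3)) = -(0.0932)·log₂(0.0932) = 0.31907
  -P(4)·log₂(P(4)) = -(0.5837)·log₂(0.5837) = 0.45336
H(P) = 0.46243 + 0.37547 + 0.31907 + 0.45336 = 1.61033 bits

log₂(4) = 2.00000 bits

D_KL(P||U) = 2.00000 - 1.61033 = 0.38967 ≈ 0.3897 bits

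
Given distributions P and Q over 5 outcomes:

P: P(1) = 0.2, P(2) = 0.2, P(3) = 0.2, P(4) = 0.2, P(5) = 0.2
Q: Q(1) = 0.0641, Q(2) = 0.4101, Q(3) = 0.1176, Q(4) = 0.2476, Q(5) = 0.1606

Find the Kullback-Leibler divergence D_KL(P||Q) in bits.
0.2761 bits

D_KL(P||Q) = Σ P(x) log₂(P(x)/Q(x))

Computing term by term:
  P(1)·log₂(P(1)/Q(1)) = 0.2·log₂(0.2/0.0641) = 0.32832
  P(2)·log₂(P(2)/Q(2)) = 0.2·log₂(0.2/0.4101) = -0.20720
  P(3)·log₂(P(3)/Q(3)) = 0.2·log₂(0.2/0.1176) = 0.15322
  P(4)·log₂(P(4)/Q(4)) = 0.2·log₂(0.2/0.2476) = -0.06160
  P(5)·log₂(P(5)/Q(5)) = 0.2·log₂(0.2/0.1606) = 0.06331

D_KL(P||Q) = 0.32832 - 0.20720 + 0.15322 - 0.06160 + 0.06331 = 0.27605 ≈ 0.2761 bits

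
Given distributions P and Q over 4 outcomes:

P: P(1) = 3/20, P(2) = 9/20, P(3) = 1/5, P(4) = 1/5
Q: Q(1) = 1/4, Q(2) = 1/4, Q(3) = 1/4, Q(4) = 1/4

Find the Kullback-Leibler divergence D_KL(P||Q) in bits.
0.1423 bits

D_KL(P||Q) = Σ P(x) log₂(P(x)/Q(x))

Computing term by term:
  P(1)·log₂(P(1)/Q(1)) = (3/20)·log₂((3/20)/(1/4)) = -0.11054
  P(2)·log₂(P(2)/Q(2)) = (9/20)·log₂((9/20)/(1/4)) = 0.38160
  P(3)·log₂(P(3)/Q(3)) = (1/5)·log₂((1/5)/(1/4)) = -0.06439
  P(4)·log₂(P(4)/Q(4)) = (1/5)·log₂((1/5)/(1/4)) = -0.06439

D_KL(P||Q) = -0.11054 + 0.38160 - 0.06439 - 0.06439 = 0.14228 ≈ 0.1423 bits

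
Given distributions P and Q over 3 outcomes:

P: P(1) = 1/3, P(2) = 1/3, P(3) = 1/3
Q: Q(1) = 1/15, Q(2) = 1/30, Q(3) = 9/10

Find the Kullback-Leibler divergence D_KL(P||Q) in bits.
1.4036 bits

D_KL(P||Q) = Σ P(x) log₂(P(x)/Q(x))

Computing term by term:
  P(1)·log₂(P(1)/Q(1)) = (1/3)·log₂((1/3)/(1/15)) = 0.77398
  P(2)·log₂(P(2)/Q(2)) = (1/3)·log₂((1/3)/(1/30)) = 1.10731
  P(3)·log₂(P(3)/Q(3)) = (1/3)·log₂((1/3)/(9/10)) = -0.47765

D_KL(P||Q) = 0.77398 + 1.10731 - 0.47765 = 1.40364 ≈ 1.4036 bits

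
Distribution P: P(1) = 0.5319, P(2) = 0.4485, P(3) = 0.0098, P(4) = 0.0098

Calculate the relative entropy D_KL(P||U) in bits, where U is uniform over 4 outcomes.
0.8659 bits

U(i) = 1/4 for all i

D_KL(P||U) = Σ P(x) log₂(P(x) / (1/4))
           = Σ P(x) log₂(P(x)) + log₂(4)
           = log₂(4) - H(P)

H(P) = -Σ P(x) log₂(P(x)):
  -P(1)·log₂(P(1)) = -(0.5319)·log₂(0.5319) = 0.48444
  -P(2)·log₂(P(2)) = -(0.4485)·log₂(0.4485) = 0.51883
  -P(3)·log₂(P(3)) = -(0.0098)·log₂(0.0098) = 0.06540
  -P(4)·log₂(P(4)) = -(0.0098)·log₂(0.0098) = 0.06540
H(P) = 0.48444 + 0.51883 + 0.06540 + 0.06540 = 1.13407 bits

log₂(4) = 2.00000 bits

D_KL(P||U) = 2.00000 - 1.13407 = 0.86593 ≈ 0.8659 bits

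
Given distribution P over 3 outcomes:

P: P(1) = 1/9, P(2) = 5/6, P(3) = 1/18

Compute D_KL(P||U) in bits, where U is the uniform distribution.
0.7819 bits

U(i) = 1/3 for all i

D_KL(P||U) = Σ P(x) log₂(P(x) / (1/3))
           = Σ P(x) log₂(P(x)) + log₂(3)
           = log₂(3) - H(P)

H(P) = -Σ P(x) log₂(P(x)):
  -P(1)·log₂(P(1)) = -(1/9)·log₂(1/9) = 0.35221
  -P(2)·log₂(P(2)) = -(5/6)·log₂(5/6) = 0.21920
  -P(3)·log₂(P(3)) = -(1/18)·log₂(1/18) = 0.23166
H(P) = 0.35221 + 0.21920 + 0.23166 = 0.80307 bits

log₂(3) = 1.58496 bits

D_KL(P||U) = 1.58496 - 0.80307 = 0.78189 ≈ 0.7819 bits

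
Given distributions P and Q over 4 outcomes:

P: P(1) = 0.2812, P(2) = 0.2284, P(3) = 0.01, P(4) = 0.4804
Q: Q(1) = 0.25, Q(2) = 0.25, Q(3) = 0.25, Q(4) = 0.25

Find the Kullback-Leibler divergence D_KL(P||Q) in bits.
0.4242 bits

D_KL(P||Q) = Σ P(x) log₂(P(x)/Q(x))

Computing term by term:
  P(1)·log₂(P(1)/Q(1)) = 0.2812·log₂(0.2812/0.25) = 0.04771
  P(2)·log₂(P(2)/Q(2)) = 0.2284·log₂(0.2284/0.25) = -0.02978
  P(3)·log₂(P(3)/Q(3)) = 0.01·log₂(0.01/0.25) = -0.04644
  P(4)·log₂(P(4)/Q(4)) = 0.4804·log₂(0.4804/0.25) = 0.45268

D_KL(P||Q) = 0.04771 - 0.02978 - 0.04644 + 0.45268 = 0.42417 ≈ 0.4242 bits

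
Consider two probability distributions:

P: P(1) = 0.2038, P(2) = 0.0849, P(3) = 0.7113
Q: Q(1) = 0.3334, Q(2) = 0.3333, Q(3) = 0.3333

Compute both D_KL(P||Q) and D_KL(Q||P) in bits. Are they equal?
D_KL(P||Q) = 0.4657 bits, D_KL(Q||P) = 0.5298 bits. No, they are not equal.

D_KL(P||Q) = Σ P(x) log₂(P(x)/Q(x))

Computing term by term:
  P(1)·log₂(P(1)/Q(1)) = 0.2038·log₂(0.2038/0.3334) = -0.14472
  P(2)·log₂(P(2)/Q(2)) = 0.0849·log₂(0.0849/0.3333) = -0.16751
  P(3)·log₂(P(3)/Q(3)) = 0.7113·log₂(0.7113/0.3333) = 0.77790

D_KL(P||Q) = -0.14472 - 0.16751 + 0.77790 = 0.46567 ≈ 0.4657 bits

D_KL(Q||P) = Σ Q(x) log₂(Q(x)/P(x))

Computing term by term:
  Q(1)·log₂(Q(1)/P(1)) = 0.3334·log₂(0.3334/0.2038) = 0.23675
  Q(2)·log₂(Q(2)/P(2)) = 0.3333·log₂(0.3333/0.0849) = 0.65760
  Q(3)·log₂(Q(3)/P(3)) = 0.3333·log₂(0.3333/0.7113) = -0.36451

D_KL(Q||P) = 0.23675 + 0.65760 - 0.36451 = 0.52984 ≈ 0.5298 bits

These are NOT equal (difference: 0.0641 bits). KL divergence is asymmetric: D_KL(P||Q) ≠ D_KL(Q||P) in general.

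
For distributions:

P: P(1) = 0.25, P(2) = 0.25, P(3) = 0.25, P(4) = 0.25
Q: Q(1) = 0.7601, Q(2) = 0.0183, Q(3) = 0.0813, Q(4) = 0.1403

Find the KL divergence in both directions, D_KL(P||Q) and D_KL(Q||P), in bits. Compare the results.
D_KL(P||Q) = 1.1554 bits, D_KL(Q||P) = 0.9017 bits. D_KL(P||Q) is larger than D_KL(Q||P) by 0.2537 bits; the two directions differ.

D_KL(P||Q) = Σ P(x) log₂(P(x)/Q(x))

Computing term by term:
  P(1)·log₂(P(1)/Q(1)) = 0.25·log₂(0.25/0.7601) = -0.40107
  P(2)·log₂(P(2)/Q(2)) = 0.25·log₂(0.25/0.0183) = 0.94300
  P(3)·log₂(P(3)/Q(3)) = 0.25·log₂(0.25/0.0813) = 0.40515
  P(4)·log₂(P(4)/Q(4)) = 0.25·log₂(0.25/0.1403) = 0.20835

D_KL(P||Q) = -0.40107 + 0.94300 + 0.40515 + 0.20835 = 1.15543 ≈ 1.1554 bits

D_KL(Q||P) = Σ Q(x) log₂(Q(x)/P(x))

Computing term by term:
  Q(1)·log₂(Q(1)/P(1)) = 0.7601·log₂(0.7601/0.25) = 1.21940
  Q(2)·log₂(Q(2)/P(2)) = 0.0183·log₂(0.0183/0.25) = -0.06903
  Q(3)·log₂(Q(3)/P(3)) = 0.0813·log₂(0.0813/0.25) = -0.13175
  Q(4)·log₂(Q(4)/P(4)) = 0.1403·log₂(0.1403/0.25) = -0.11693

D_KL(Q||P) = 1.21940 - 0.06903 - 0.13175 - 0.11693 = 0.90169 ≈ 0.9017 bits

These are NOT equal (difference: 0.2537 bits). KL divergence is asymmetric: D_KL(P||Q) ≠ D_KL(Q||P) in general.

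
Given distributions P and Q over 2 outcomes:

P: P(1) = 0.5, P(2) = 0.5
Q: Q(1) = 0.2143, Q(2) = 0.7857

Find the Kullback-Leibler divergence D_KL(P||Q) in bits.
0.2851 bits

D_KL(P||Q) = Σ P(x) log₂(P(x)/Q(x))

Computing term by term:
  P(1)·log₂(P(1)/Q(1)) = 0.5·log₂(0.5/0.2143) = 0.61115
  P(2)·log₂(P(2)/Q(2)) = 0.5·log₂(0.5/0.7857) = -0.32603

D_KL(P||Q) = 0.61115 - 0.32603 = 0.28512 ≈ 0.2851 bits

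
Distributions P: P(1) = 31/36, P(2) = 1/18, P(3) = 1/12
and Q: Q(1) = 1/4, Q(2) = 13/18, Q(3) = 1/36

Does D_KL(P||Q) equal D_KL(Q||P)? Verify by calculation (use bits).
D_KL(P||Q) = 1.4630 bits, D_KL(Q||P) = 2.1824 bits. No — D_KL(P||Q) ≠ D_KL(Q||P) for this pair.

D_KL(P||Q) = Σ P(x) log₂(P(x)/Q(x))

Computing term by term:
  P(1)·log₂(P(1)/Q(1)) = (31/36)·log₂((31/36)/(1/4)) = 1.53646
  P(2)·log₂(P(2)/Q(2)) = (1/18)·log₂((1/18)/(13/18)) = -0.20558
  P(3)·log₂(P(3)/Q(3)) = (1/12)·log₂((1/12)/(1/36)) = 0.13208

D_KL(P||Q) = 1.53646 - 0.20558 + 0.13208 = 1.46296 ≈ 1.4630 bits

D_KL(Q||P) = Σ Q(x) log₂(Q(x)/P(x))

Computing term by term:
  Q(1)·log₂(Q(1)/P(1)) = (1/4)·log₂((1/4)/(31/36)) = -0.44607
  Q(2)·log₂(Q(2)/P(2)) = (13/18)·log₂((13/18)/(1/18)) = 2.67254
  Q(3)·log₂(Q(3)/P(3)) = (1/36)·log₂((1/36)/(1/12)) = -0.04403

D_KL(Q||P) = -0.44607 + 2.67254 - 0.04403 = 2.18244 ≈ 2.1824 bits

These are NOT equal (difference: 0.7194 bits). KL divergence is asymmetric: D_KL(P||Q) ≠ D_KL(Q||P) in general.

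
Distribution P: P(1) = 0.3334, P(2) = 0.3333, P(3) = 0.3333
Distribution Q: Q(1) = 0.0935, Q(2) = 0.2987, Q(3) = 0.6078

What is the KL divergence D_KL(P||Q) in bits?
0.3753 bits

D_KL(P||Q) = Σ P(x) log₂(P(x)/Q(x))

Computing term by term:
  P(1)·log₂(P(1)/Q(1)) = 0.3334·log₂(0.3334/0.0935) = 0.61153
  P(2)·log₂(P(2)/Q(2)) = 0.3333·log₂(0.3333/0.2987) = 0.05270
  P(3)·log₂(P(3)/Q(3)) = 0.3333·log₂(0.3333/0.6078) = -0.28890

D_KL(P||Q) = 0.61153 + 0.05270 - 0.28890 = 0.37533 ≈ 0.3753 bits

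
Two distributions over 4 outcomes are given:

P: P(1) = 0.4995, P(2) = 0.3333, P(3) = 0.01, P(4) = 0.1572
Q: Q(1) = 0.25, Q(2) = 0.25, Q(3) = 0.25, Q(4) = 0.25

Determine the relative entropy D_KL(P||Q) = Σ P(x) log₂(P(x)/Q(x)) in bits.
0.4854 bits

D_KL(P||Q) = Σ P(x) log₂(P(x)/Q(x))

Computing term by term:
  P(1)·log₂(P(1)/Q(1)) = 0.4995·log₂(0.4995/0.25) = 0.49878
  P(2)·log₂(P(2)/Q(2)) = 0.3333·log₂(0.3333/0.25) = 0.13828
  P(3)·log₂(P(3)/Q(3)) = 0.01·log₂(0.01/0.25) = -0.04644
  P(4)·log₂(P(4)/Q(4)) = 0.1572·log₂(0.1572/0.25) = -0.10522

D_KL(P||Q) = 0.49878 + 0.13828 - 0.04644 - 0.10522 = 0.48540 ≈ 0.4854 bits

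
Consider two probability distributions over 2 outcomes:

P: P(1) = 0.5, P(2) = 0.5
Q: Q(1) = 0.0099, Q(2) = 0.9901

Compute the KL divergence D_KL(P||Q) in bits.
2.3364 bits

D_KL(P||Q) = Σ P(x) log₂(P(x)/Q(x))

Computing term by term:
  P(1)·log₂(P(1)/Q(1)) = 0.5·log₂(0.5/0.0099) = 2.82918
  P(2)·log₂(P(2)/Q(2)) = 0.5·log₂(0.5/0.9901) = -0.49282

D_KL(P||Q) = 2.82918 - 0.49282 = 2.33636 ≈ 2.3364 bits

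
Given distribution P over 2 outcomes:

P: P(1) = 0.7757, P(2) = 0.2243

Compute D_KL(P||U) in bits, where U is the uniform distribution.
0.2321 bits

U(i) = 1/2 for all i

D_KL(P||U) = Σ P(x) log₂(P(x) / (1/2))
           = Σ P(x) log₂(P(x)) + log₂(2)
           = log₂(2) - H(P)

H(P) = -Σ P(x) log₂(P(x)):
  -P(1)·log₂(P(1)) = -(0.7757)·log₂(0.7757) = 0.28424
  -P(2)·log₂(P(2)) = -(0.2243)·log₂(0.2243) = 0.48370
H(P) = 0.28424 + 0.48370 = 0.76794 bits

log₂(2) = 1.00000 bits

D_KL(P||U) = 1.00000 - 0.76794 = 0.23206 ≈ 0.2321 bits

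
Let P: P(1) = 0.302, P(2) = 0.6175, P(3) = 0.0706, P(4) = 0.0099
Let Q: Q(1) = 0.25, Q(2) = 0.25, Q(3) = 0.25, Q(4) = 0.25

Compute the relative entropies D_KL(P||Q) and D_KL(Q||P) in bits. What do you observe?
D_KL(P||Q) = 0.7130 bits, D_KL(Q||P) = 1.2264 bits. The two directions give different values (D_KL(Q||P) exceeds D_KL(P||Q) by 0.5134 bits): KL divergence is asymmetric.

D_KL(P||Q) = Σ P(x) log₂(P(x)/Q(x))

Computing term by term:
  P(1)·log₂(P(1)/Q(1)) = 0.302·log₂(0.302/0.25) = 0.08233
  P(2)·log₂(P(2)/Q(2)) = 0.6175·log₂(0.6175/0.25) = 0.80554
  P(3)·log₂(P(3)/Q(3)) = 0.0706·log₂(0.0706/0.25) = -0.12879
  P(4)·log₂(P(4)/Q(4)) = 0.0099·log₂(0.0099/0.25) = -0.04612

D_KL(P||Q) = 0.08233 + 0.80554 - 0.12879 - 0.04612 = 0.71296 ≈ 0.7130 bits

D_KL(Q||P) = Σ Q(x) log₂(Q(x)/P(x))

Computing term by term:
  Q(1)·log₂(Q(1)/P(1)) = 0.25·log₂(0.25/0.302) = -0.06816
  Q(2)·log₂(Q(2)/P(2)) = 0.25·log₂(0.25/0.6175) = -0.32613
  Q(3)·log₂(Q(3)/P(3)) = 0.25·log₂(0.25/0.0706) = 0.45605
  Q(4)·log₂(Q(4)/P(4)) = 0.25·log₂(0.25/0.0099) = 1.16459

D_KL(Q||P) = -0.06816 - 0.32613 + 0.45605 + 1.16459 = 1.22635 ≈ 1.2264 bits

These are NOT equal (difference: 0.5134 bits). KL divergence is asymmetric: D_KL(P||Q) ≠ D_KL(Q||P) in general.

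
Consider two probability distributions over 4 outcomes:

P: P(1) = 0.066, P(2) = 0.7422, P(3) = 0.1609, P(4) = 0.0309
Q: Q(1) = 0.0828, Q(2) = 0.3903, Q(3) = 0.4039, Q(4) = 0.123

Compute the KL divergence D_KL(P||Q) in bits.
0.3914 bits

D_KL(P||Q) = Σ P(x) log₂(P(x)/Q(x))

Computing term by term:
  P(1)·log₂(P(1)/Q(1)) = 0.066·log₂(0.066/0.0828) = -0.02159
  P(2)·log₂(P(2)/Q(2)) = 0.7422·log₂(0.7422/0.3903) = 0.68819
  P(3)·log₂(P(3)/Q(3)) = 0.1609·log₂(0.1609/0.4039) = -0.21365
  P(4)·log₂(P(4)/Q(4)) = 0.0309·log₂(0.0309/0.123) = -0.06158

D_KL(P||Q) = -0.02159 + 0.68819 - 0.21365 - 0.06158 = 0.39137 ≈ 0.3914 bits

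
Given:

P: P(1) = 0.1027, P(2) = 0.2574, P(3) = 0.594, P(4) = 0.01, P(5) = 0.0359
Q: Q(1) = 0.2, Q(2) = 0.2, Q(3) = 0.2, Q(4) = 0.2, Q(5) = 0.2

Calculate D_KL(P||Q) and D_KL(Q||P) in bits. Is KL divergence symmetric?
D_KL(P||Q) = 0.7956 bits, D_KL(Q||P) = 1.1654 bits. No, KL divergence is not symmetric.

D_KL(P||Q) = Σ P(x) log₂(P(x)/Q(x))

Computing term by term:
  P(1)·log₂(P(1)/Q(1)) = 0.1027·log₂(0.1027/0.2) = -0.09875
  P(2)·log₂(P(2)/Q(2)) = 0.2574·log₂(0.2574/0.2) = 0.09370
  P(3)·log₂(P(3)/Q(3)) = 0.594·log₂(0.594/0.2) = 0.93285
  P(4)·log₂(P(4)/Q(4)) = 0.01·log₂(0.01/0.2) = -0.04322
  P(5)·log₂(P(5)/Q(5)) = 0.0359·log₂(0.0359/0.2) = -0.08896

D_KL(P||Q) = -0.09875 + 0.09370 + 0.93285 - 0.04322 - 0.08896 = 0.79562 ≈ 0.7956 bits

D_KL(Q||P) = Σ Q(x) log₂(Q(x)/P(x))

Computing term by term:
  Q(1)·log₂(Q(1)/P(1)) = 0.2·log₂(0.2/0.1027) = 0.19231
  Q(2)·log₂(Q(2)/P(2)) = 0.2·log₂(0.2/0.2574) = -0.07280
  Q(3)·log₂(Q(3)/P(3)) = 0.2·log₂(0.2/0.594) = -0.31409
  Q(4)·log₂(Q(4)/P(4)) = 0.2·log₂(0.2/0.01) = 0.86439
  Q(5)·log₂(Q(5)/P(5)) = 0.2·log₂(0.2/0.0359) = 0.49559

D_KL(Q||P) = 0.19231 - 0.07280 - 0.31409 + 0.86439 + 0.49559 = 1.16540 ≈ 1.1654 bits

These are NOT equal (difference: 0.3698 bits). KL divergence is asymmetric: D_KL(P||Q) ≠ D_KL(Q||P) in general.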